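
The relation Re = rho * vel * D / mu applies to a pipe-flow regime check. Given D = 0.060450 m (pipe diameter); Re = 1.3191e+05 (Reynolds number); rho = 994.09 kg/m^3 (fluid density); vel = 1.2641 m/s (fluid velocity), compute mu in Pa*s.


mu = rho * vel * D / Re
mu = 994.09 * 1.2641 * 0.060450 / 1.3191e+05
mu = 0.00057587 Pa*s


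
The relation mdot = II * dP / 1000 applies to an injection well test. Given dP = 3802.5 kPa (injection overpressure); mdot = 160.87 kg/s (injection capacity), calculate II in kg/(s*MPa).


II = mdot * 1000 / dP
II = 160.87 * 1000 / 3802.5
II = 42.306 kg/(s*MPa)


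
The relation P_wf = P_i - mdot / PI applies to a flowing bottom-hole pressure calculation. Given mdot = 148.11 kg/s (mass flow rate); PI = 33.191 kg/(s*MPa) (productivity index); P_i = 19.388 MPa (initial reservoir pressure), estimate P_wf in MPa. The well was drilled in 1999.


P_wf = P_i - mdot / PI
P_wf = 19.388 - 148.11 / 33.191
P_wf = 14.926 MPa


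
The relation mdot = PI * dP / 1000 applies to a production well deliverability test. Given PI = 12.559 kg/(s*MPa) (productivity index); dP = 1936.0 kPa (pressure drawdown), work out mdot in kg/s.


mdot = PI * dP / 1000
mdot = 12.559 * 1936.0 / 1000
mdot = 24.314 kg/s


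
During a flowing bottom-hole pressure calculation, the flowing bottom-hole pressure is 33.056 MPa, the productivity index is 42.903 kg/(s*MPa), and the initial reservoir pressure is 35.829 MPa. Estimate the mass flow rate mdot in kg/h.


mdot = (P_i - P_wf) * PI
mdot = (35.829 - 33.056) * 42.903
mdot = 118.9700 kg/s
Convert: 118.9700 kg/s * 3600.0 = 4.2829e+05 kg/h
mdot = 4.2829e+05 kg/h


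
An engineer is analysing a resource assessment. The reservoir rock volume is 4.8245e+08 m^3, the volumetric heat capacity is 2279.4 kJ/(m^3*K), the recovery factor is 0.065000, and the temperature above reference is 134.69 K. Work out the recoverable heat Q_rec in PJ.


Step 1: Q_s = Vr*rhoc*dT/1e12 = 4.8245e+08*2279.4*134.69/1e12 = 148.1181 PJ
Step 2: Q_rec = Q_s * RF = 148.1181 * 0.065 = 9.6277 PJ
Q_rec = 9.6277 PJ


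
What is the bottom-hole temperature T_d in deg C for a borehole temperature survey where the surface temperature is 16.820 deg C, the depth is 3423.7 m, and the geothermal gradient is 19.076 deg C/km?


T_d = T_surf + grad * d / 1000
T_d = 16.820 + 19.076 * 3423.7 / 1000
T_d = 82.131 deg C


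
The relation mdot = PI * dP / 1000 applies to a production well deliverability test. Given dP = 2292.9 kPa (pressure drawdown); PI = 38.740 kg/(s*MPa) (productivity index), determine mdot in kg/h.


mdot = PI * dP / 1000
mdot = 38.740 * 2292.9 / 1000
mdot = 88.82695 kg/s
Convert: 88.82695 kg/s * 3600.0 = 3.1978e+05 kg/h
mdot = 3.1978e+05 kg/h


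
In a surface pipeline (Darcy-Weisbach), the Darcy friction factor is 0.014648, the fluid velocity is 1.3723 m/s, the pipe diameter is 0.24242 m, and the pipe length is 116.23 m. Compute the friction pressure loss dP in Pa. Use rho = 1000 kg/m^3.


dP = f * (L/D) * (rho*vel^2/2) / 1000
dP = 0.014648 * (116.23/0.24242) * (1000*1.3723^2/2) / 1000
dP = 6.612965 kPa
Convert: 6.612965 kPa * 1000.0 = 6613.0 Pa
dP = 6613.0 Pa


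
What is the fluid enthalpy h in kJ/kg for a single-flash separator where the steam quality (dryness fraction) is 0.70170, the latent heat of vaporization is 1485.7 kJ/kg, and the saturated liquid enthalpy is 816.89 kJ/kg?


h = hf + x * hfg
h = 816.89 + 0.70170 * 1485.7
h = 1859.4 kJ/kg


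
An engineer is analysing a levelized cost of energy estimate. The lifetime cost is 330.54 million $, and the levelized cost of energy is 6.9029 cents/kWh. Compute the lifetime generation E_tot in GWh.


E_tot = C_tot / LCOE * 100
E_tot = 330.54 / 6.9029 * 100
E_tot = 4788.4 GWh


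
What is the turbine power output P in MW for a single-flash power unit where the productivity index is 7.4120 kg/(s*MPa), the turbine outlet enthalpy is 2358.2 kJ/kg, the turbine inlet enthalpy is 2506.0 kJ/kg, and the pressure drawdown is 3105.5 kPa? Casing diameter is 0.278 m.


Step 1: mdot = PI * dP / 1000 = 7.412 * 3105.5 / 1000 = 23.01797 kg/s
Step 2: P = mdot*(h_in - h_out)/1000 = 23.01797*(2506.0 - 2358.2)/1000 = 3.4021 MW
P = 3.4021 MW


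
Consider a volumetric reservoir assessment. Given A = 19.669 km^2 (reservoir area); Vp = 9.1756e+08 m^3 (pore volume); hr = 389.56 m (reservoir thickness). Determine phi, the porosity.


phi = Vp / (A * 1e6 * hr)
phi = 9.1756e+08 / (19.669 * 1e6 * 389.56)
phi = 0.11975


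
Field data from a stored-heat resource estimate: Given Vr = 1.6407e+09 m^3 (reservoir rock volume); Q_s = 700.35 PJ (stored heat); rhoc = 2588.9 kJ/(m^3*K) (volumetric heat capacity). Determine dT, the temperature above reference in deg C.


dT = Q_s * 1e12 / (Vr * rhoc)
dT = 700.35 * 1e12 / (1.6407e+09 * 2588.9)
dT = 164.8810 K
Convert (temperature difference, 1 K = 1 deg C): 164.8810 K = 164.8810 deg C
dT = 164.88 deg C


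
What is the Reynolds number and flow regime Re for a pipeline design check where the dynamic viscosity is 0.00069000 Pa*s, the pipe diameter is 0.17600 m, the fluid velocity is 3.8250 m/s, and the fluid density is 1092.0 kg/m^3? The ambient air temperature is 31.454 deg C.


Step 1: Re = rho*vel*D/mu = 1092.0*3.825*0.176/0.00069 = 1.0654e+06
Step 2: Re = 1.0654e+06 > 4000, so flow is turbulent.
Re = 1.0654e+06 (turbulent)


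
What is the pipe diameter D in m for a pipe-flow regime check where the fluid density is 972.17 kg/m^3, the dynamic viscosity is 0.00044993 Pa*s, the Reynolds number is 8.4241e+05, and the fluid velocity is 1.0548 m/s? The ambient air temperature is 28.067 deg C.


D = Re * mu / (rho * vel)
D = 8.4241e+05 * 0.00044993 / (972.17 * 1.0548)
D = 0.36962 m


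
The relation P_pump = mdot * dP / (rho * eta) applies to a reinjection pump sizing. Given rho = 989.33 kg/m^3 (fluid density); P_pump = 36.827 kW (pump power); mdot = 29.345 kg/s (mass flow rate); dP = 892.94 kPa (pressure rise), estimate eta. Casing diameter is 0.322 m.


eta = mdot * dP / (rho * P_pump)
eta = 29.345 * 892.94 / (989.33 * 36.827)
eta = 0.71920


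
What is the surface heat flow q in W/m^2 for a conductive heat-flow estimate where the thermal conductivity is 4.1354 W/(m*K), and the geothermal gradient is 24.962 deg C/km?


q = k * grad / 1000
q = 4.1354 * 24.962 / 1000
q = 0.10323 W/m^2


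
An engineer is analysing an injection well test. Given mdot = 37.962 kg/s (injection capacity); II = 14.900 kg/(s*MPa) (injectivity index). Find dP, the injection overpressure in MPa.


dP = mdot * 1000 / II
dP = 37.962 * 1000 / 14.900
dP = 2547.785 kPa
Convert: 2547.785 kPa * 0.001 = 2.5478 MPa
dP = 2.5478 MPa


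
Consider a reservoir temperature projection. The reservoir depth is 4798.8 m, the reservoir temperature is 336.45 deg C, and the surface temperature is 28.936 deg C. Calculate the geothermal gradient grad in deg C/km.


grad = (T_res - T_surf) / d * 1000
grad = (336.45 - 28.936) / 4798.8 * 1000
grad = 64.081 deg C/km


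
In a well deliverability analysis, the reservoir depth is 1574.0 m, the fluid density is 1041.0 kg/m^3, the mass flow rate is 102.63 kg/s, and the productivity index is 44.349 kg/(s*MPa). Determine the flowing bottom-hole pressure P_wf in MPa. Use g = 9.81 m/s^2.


Step 1: P_i = rho*g*h/1e6 = 1041.0*9.81*1574.0/1e6 = 16.07402 MPa
Step 2: P_wf = P_i - mdot/PI = 16.07402 - 102.63/44.349 = 13.760 MPa
P_wf = 13.760 MPa


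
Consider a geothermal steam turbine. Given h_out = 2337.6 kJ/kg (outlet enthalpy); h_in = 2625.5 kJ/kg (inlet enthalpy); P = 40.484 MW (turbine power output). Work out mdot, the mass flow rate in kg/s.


mdot = P * 1000 / (h_in - h_out)
mdot = 40.484 * 1000 / (2625.5 - 2337.6)
mdot = 140.62 kg/s


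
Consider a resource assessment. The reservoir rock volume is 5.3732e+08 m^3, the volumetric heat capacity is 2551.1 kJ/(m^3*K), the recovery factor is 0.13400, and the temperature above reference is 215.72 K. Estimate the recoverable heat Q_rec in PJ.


Step 1: Q_s = Vr*rhoc*dT/1e12 = 5.3732e+08*2551.1*215.72/1e12 = 295.6997 PJ
Step 2: Q_rec = Q_s * RF = 295.6997 * 0.134 = 39.624 PJ
Q_rec = 39.624 PJ


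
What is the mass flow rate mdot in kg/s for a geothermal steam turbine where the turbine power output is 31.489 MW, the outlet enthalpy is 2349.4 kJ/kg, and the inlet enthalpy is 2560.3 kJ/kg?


mdot = P * 1000 / (h_in - h_out)
mdot = 31.489 * 1000 / (2560.3 - 2349.4)
mdot = 149.31 kg/s


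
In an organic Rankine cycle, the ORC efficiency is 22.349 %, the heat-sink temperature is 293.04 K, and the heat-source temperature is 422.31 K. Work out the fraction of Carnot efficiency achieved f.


f = (eta_orc/100) / (1 - Tc/Th)
f = (22.349/100) / (1 - 293.04/422.31)
f = 0.73012


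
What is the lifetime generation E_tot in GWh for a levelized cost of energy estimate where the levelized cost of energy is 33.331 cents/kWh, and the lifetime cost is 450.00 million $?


E_tot = C_tot / LCOE * 100
E_tot = 450.00 / 33.331 * 100
E_tot = 1350.1 GWh


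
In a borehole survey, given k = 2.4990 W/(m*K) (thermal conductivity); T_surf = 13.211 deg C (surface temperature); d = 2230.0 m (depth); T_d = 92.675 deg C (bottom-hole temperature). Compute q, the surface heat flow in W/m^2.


Step 1: grad = (T_d - T_surf)/d * 1000 = (92.675 - 13.211)/2230.0 * 1000 = 35.63408 deg C/km
Step 2: q = k * grad / 1000 = 2.499 * 35.63408 / 1000 = 0.089050 W/m^2
q = 0.089050 W/m^2


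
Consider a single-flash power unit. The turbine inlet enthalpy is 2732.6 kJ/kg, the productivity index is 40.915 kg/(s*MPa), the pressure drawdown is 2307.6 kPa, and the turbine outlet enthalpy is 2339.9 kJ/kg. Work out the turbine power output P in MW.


Step 1: mdot = PI * dP / 1000 = 40.915 * 2307.6 / 1000 = 94.41545 kg/s
Step 2: P = mdot*(h_in - h_out)/1000 = 94.41545*(2732.6 - 2339.9)/1000 = 37.077 MW
P = 37.077 MW


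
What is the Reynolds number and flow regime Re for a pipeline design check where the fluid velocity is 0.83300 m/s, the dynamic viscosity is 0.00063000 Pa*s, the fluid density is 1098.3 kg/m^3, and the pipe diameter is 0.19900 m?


Step 1: Re = rho*vel*D/mu = 1098.3*0.833*0.199/0.00063 = 2.8899e+05
Step 2: Re = 2.8899e+05 > 4000, so flow is turbulent.
Re = 2.8899e+05 (turbulent)


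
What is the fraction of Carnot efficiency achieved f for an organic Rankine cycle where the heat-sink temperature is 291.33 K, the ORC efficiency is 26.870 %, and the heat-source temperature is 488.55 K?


f = (eta_orc/100) / (1 - Tc/Th)
f = (26.870/100) / (1 - 291.33/488.55)
f = 0.66562


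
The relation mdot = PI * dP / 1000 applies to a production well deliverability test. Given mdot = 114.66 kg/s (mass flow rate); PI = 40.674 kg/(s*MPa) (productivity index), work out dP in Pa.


dP = mdot * 1000 / PI
dP = 114.66 * 1000 / 40.674
dP = 2819.000 kPa
Convert: 2819.000 kPa * 1000.0 = 2.8190e+06 Pa
dP = 2.8190e+06 Pa


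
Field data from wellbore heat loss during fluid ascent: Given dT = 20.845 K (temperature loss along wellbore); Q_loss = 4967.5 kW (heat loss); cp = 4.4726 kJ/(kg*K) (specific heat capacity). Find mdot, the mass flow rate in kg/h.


mdot = Q_loss / (cp * dT)
mdot = 4967.5 / (4.4726 * 20.845)
mdot = 53.28144 kg/s
Convert: 53.28144 kg/s * 3600.0 = 1.9181e+05 kg/h
mdot = 1.9181e+05 kg/h


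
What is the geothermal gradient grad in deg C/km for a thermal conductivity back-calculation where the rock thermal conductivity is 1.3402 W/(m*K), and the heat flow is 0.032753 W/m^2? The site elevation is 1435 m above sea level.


grad = q / k * 1000
grad = 0.032753 / 1.3402 * 1000
grad = 24.439 deg C/km


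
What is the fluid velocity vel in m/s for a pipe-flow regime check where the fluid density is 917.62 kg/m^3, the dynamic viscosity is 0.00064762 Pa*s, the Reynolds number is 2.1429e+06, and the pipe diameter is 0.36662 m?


vel = Re * mu / (rho * D)
vel = 2.1429e+06 * 0.00064762 / (917.62 * 0.36662)
vel = 4.1252 m/s


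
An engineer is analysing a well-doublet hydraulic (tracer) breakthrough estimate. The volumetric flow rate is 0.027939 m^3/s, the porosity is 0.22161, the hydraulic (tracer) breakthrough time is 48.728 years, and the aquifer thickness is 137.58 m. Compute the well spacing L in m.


L = sqrt(t_bt*365.25*86400*3*Qv / (pi*hr*phi))
L = sqrt(48.728*365.25*86400*3*0.027939 / (pi*137.58*0.22161))
L = 1160.0 m


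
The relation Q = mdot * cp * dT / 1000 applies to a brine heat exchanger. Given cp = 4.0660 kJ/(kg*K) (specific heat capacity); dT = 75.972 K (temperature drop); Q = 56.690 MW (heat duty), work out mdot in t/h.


mdot = Q * 1000 / (cp * dT)
mdot = 56.690 * 1000 / (4.0660 * 75.972)
mdot = 183.5209 kg/s
Convert: 183.5209 kg/s * 3.6 = 660.68 t/h
mdot = 660.68 t/h


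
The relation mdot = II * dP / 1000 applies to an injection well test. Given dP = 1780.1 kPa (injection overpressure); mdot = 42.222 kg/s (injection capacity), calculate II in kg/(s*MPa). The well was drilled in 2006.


II = mdot * 1000 / dP
II = 42.222 * 1000 / 1780.1
II = 23.719 kg/(s*MPa)


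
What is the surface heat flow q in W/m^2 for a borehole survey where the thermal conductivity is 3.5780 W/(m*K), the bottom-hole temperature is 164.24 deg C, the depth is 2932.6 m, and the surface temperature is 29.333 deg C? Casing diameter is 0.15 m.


Step 1: grad = (T_d - T_surf)/d * 1000 = (164.24 - 29.333)/2932.6 * 1000 = 46.00252 deg C/km
Step 2: q = k * grad / 1000 = 3.578 * 46.00252 / 1000 = 0.16460 W/m^2
q = 0.16460 W/m^2


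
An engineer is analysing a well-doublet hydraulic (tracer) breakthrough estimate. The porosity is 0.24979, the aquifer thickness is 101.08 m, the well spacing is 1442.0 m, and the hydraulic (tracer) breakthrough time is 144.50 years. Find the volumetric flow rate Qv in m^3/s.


Qv = pi*hr*phi*L^2 / (3*t_bt*365.25*86400)
Qv = pi*101.08*0.24979*1442.0^2 / (3*144.50*365.25*86400)
Qv = 0.012057 m^3/s


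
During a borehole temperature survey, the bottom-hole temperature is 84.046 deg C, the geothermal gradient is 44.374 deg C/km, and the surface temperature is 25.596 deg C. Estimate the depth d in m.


d = (T_d - T_surf) / grad * 1000
d = (84.046 - 25.596) / 44.374 * 1000
d = 1317.2 m


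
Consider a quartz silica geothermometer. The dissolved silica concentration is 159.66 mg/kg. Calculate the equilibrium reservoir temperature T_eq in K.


T_eq = 1309 / (5.19 - log10(SiO2)) - 273.15
T_eq = 1309 / (5.19 - log10(159.66)) - 273.15
T_eq = 165.1111 deg C
Convert to K: 165.1111 + 273.15 = 438.26 K
T_eq = 438.26 K


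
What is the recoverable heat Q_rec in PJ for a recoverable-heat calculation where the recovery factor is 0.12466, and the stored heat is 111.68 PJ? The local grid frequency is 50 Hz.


Q_rec = Q_s * RF
Q_rec = 111.68 * 0.12466
Q_rec = 13.922 PJ


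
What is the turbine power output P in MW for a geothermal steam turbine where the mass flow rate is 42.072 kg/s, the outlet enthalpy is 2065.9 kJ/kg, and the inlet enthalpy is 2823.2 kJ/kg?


P = mdot * (h_in - h_out) / 1000
P = 42.072 * (2823.2 - 2065.9) / 1000
P = 31.861 MW


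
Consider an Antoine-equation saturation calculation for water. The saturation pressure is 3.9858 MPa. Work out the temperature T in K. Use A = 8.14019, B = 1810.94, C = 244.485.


T = B / (A - log10(P_sat * 760 / 0.101325)) - C
T = 1810.94 / (8.14019 - log10(3.9858 * 760 / 0.101325)) - 244.485
T = 249.6893 deg C
Convert to K: 249.6893 + 273.15 = 522.84 K
T = 522.84 K


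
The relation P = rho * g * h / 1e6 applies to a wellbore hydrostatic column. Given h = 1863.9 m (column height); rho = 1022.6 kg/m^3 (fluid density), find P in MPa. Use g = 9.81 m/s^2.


P = rho * g * h / 1e6
P = 1022.6 * 9.81 * 1863.9 / 1e6
P = 18.698 MPa


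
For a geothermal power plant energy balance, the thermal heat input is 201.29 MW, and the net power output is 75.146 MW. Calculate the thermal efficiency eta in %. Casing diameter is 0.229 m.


eta = W_net / Q_in * 100
eta = 75.146 / 201.29 * 100
eta = 37.332 %


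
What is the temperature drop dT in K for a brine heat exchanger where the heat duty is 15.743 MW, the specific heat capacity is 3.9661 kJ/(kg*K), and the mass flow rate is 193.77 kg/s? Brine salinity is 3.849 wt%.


dT = Q * 1000 / (mdot * cp)
dT = 15.743 * 1000 / (193.77 * 3.9661)
dT = 20.485 K


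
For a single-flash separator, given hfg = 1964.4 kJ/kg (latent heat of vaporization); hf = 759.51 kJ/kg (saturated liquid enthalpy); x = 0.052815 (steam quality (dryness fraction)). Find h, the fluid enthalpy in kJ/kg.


h = hf + x * hfg
h = 759.51 + 0.052815 * 1964.4
h = 863.26 kJ/kg


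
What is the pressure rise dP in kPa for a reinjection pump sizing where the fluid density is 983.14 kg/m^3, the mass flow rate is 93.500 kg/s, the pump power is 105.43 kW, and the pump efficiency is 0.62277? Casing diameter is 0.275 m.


dP = P_pump * rho * eta / mdot
dP = 105.43 * 983.14 * 0.62277 / 93.500
dP = 690.39 kPa


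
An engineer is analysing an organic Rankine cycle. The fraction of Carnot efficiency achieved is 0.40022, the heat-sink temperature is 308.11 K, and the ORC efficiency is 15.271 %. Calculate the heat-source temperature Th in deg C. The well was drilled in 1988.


Th = Tc / (1 - (eta_orc/100)/f)
Th = 308.11 / (1 - (15.271/100)/0.40022)
Th = 498.2093 K
Convert to deg C: 498.2093 - 273.15 = 225.06 deg C
Th = 225.06 deg C


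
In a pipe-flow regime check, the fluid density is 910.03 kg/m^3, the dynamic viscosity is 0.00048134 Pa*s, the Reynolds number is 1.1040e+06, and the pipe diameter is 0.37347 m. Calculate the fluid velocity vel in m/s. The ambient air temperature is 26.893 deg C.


vel = Re * mu / (rho * D)
vel = 1.1040e+06 * 0.00048134 / (910.03 * 0.37347)
vel = 1.5635 m/s


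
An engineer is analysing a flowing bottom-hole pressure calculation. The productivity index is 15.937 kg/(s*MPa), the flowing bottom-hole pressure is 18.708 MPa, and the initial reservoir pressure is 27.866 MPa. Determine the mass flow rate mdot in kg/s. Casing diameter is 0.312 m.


mdot = (P_i - P_wf) * PI
mdot = (27.866 - 18.708) * 15.937
mdot = 145.95 kg/s


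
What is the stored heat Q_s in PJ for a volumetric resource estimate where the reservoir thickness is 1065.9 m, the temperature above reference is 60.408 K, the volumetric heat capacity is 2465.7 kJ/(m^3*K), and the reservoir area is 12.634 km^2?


Step 1: Vr = A*1e6*hr = 12.634*1e6*1065.9 = 1.346658e+10 m^3
Step 2: Q_s = Vr*rhoc*dT/1e12 = 1.346658e+10*2465.7*60.408/1e12 = 2005.8 PJ
Q_s = 2005.8 PJ


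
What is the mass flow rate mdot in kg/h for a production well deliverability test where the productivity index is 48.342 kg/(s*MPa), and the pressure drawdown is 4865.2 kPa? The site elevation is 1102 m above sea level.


mdot = PI * dP / 1000
mdot = 48.342 * 4865.2 / 1000
mdot = 235.1935 kg/s
Convert: 235.1935 kg/s * 3600.0 = 8.4670e+05 kg/h
mdot = 8.4670e+05 kg/h


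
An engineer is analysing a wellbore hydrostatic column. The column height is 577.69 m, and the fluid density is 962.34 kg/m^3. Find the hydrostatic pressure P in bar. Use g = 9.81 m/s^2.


P = rho * g * h / 1e6
P = 962.34 * 9.81 * 577.69 / 1e6
P = 5.453714 MPa
Convert: 5.453714 MPa * 10.0 = 54.537 bar
P = 54.537 bar


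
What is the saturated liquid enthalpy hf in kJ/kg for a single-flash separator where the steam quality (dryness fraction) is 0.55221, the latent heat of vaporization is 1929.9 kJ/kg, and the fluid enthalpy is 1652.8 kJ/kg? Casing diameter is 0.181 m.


hf = h - x * hfg
hf = 1652.8 - 0.55221 * 1929.9
hf = 587.09 kJ/kg


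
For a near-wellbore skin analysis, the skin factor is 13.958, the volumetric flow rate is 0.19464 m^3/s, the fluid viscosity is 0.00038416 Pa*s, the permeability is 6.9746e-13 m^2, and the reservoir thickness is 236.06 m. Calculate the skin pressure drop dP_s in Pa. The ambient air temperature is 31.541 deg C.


dP_s = S * q * mu / (2*pi*k*hr) / 1000
dP_s = 13.958 * 0.19464 * 0.00038416 / (2*pi*6.9746e-13*236.06) / 1000
dP_s = 1008.895 kPa
Convert: 1008.895 kPa * 1000.0 = 1.0089e+06 Pa
dP_s = 1.0089e+06 Pa


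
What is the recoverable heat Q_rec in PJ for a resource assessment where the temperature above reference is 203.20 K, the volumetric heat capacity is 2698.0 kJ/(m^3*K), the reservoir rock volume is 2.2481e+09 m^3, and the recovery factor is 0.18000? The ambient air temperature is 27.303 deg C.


Step 1: Q_s = Vr*rhoc*dT/1e12 = 2.2481e+09*2698.0*203.2/1e12 = 1232.484 PJ
Step 2: Q_rec = Q_s * RF = 1232.484 * 0.18 = 221.85 PJ
Q_rec = 221.85 PJ


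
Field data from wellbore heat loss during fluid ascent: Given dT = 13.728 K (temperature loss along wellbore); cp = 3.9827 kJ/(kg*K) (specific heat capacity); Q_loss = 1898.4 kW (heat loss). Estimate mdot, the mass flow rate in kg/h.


mdot = Q_loss / (cp * dT)
mdot = 1898.4 / (3.9827 * 13.728)
mdot = 34.72185 kg/s
Convert: 34.72185 kg/s * 3600.0 = 1.2500e+05 kg/h
mdot = 1.2500e+05 kg/h


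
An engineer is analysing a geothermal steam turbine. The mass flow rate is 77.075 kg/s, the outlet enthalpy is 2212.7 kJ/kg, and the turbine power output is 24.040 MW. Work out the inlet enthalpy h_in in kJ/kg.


h_in = h_out + P * 1000 / mdot
h_in = 2212.7 + 24.040 * 1000 / 77.075
h_in = 2524.6 kJ/kg


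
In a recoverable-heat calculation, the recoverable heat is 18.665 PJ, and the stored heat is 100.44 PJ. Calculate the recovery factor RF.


RF = Q_rec / Q_s
RF = 18.665 / 100.44
RF = 0.18583


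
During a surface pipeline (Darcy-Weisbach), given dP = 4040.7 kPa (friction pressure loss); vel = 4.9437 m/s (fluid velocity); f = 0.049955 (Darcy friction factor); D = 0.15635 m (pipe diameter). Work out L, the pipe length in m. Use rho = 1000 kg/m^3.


L = dP*1000*D / (f*rho*vel^2/2)
L = 4040.7*1000*0.15635 / (0.049955*1000*4.9437^2/2)
L = 1034.9 m


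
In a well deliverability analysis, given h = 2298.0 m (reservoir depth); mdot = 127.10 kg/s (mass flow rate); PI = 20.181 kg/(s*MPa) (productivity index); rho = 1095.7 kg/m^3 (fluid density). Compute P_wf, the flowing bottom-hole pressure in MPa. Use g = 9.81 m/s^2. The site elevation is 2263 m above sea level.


Step 1: P_i = rho*g*h/1e6 = 1095.7*9.81*2298.0/1e6 = 24.70078 MPa
Step 2: P_wf = P_i - mdot/PI = 24.70078 - 127.1/20.181 = 18.403 MPa
P_wf = 18.403 MPa


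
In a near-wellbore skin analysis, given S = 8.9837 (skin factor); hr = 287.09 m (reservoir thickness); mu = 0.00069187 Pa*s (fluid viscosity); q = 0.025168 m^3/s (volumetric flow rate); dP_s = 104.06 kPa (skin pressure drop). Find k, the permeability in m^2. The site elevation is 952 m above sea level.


k = S*q*mu / (2*pi*dP_s*1000*hr)
k = 8.9837*0.025168*0.00069187 / (2*pi*104.06*1000*287.09)
k = 8.3339e-13 m^2


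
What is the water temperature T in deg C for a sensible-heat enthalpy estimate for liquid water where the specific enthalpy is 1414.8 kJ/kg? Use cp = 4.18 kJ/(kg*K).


T = h / cp
T = 1414.8 / 4.18
T = 338.47 deg C


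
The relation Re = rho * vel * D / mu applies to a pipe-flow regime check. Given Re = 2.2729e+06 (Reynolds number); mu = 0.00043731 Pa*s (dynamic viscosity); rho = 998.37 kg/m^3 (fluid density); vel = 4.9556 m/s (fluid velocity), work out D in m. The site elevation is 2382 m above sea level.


D = Re * mu / (rho * vel)
D = 2.2729e+06 * 0.00043731 / (998.37 * 4.9556)
D = 0.20090 m


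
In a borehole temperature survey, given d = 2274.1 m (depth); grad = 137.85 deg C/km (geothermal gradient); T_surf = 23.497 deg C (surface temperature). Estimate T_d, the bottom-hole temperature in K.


T_d = T_surf + grad * d / 1000
T_d = 23.497 + 137.85 * 2274.1 / 1000
T_d = 336.9817 deg C
Convert to K: 336.9817 + 273.15 = 610.13 K
T_d = 610.13 K


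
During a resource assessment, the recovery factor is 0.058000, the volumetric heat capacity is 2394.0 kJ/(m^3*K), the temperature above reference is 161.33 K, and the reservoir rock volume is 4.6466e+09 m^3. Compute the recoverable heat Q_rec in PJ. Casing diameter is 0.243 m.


Step 1: Q_s = Vr*rhoc*dT/1e12 = 4.6466e+09*2394.0*161.33/1e12 = 1794.629 PJ
Step 2: Q_rec = Q_s * RF = 1794.629 * 0.058 = 104.09 PJ
Q_rec = 104.09 PJ


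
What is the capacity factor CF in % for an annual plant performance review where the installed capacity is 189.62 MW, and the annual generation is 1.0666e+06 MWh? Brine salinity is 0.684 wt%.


CF = E_a / (cap * 8760) * 100
CF = 1.0666e+06 / (189.62 * 8760) * 100
CF = 64.212 %


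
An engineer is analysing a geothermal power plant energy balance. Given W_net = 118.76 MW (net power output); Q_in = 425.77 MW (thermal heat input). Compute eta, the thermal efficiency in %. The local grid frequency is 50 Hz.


eta = W_net / Q_in * 100
eta = 118.76 / 425.77 * 100
eta = 27.893 %


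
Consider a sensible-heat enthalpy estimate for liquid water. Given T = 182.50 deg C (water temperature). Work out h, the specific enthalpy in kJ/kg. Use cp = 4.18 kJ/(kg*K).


h = cp * T
h = 4.18 * 182.50
h = 762.85 kJ/kg


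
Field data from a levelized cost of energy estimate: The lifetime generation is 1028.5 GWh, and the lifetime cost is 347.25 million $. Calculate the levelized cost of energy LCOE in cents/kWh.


LCOE = C_tot / E_tot * 100
LCOE = 347.25 / 1028.5 * 100
LCOE = 33.763 cents/kWh


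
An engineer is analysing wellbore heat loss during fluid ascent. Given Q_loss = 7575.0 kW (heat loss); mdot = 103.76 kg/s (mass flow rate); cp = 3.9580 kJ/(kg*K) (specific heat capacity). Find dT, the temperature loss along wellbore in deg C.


dT = Q_loss / (mdot * cp)
dT = 7575.0 / (103.76 * 3.9580)
dT = 18.44492 K
Convert (temperature difference, 1 K = 1 deg C): 18.44492 K = 18.44492 deg C
dT = 18.445 deg C


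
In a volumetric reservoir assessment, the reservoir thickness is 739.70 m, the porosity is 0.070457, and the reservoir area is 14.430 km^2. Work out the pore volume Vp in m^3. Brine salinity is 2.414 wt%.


Vp = A * 1e6 * hr * phi
Vp = 14.430 * 1e6 * 739.70 * 0.070457
Vp = 7.5205e+08 m^3


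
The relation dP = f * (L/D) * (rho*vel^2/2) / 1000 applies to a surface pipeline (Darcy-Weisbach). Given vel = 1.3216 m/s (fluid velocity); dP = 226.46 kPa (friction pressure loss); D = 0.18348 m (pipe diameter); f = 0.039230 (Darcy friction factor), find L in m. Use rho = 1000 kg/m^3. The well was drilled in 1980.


L = dP*1000*D / (f*rho*vel^2/2)
L = 226.46*1000*0.18348 / (0.039230*1000*1.3216^2/2)
L = 1212.8 m


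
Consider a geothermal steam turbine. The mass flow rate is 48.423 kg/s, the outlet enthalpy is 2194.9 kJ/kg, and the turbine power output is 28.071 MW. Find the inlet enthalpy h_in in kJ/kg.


h_in = h_out + P * 1000 / mdot
h_in = 2194.9 + 28.071 * 1000 / 48.423
h_in = 2774.6 kJ/kg


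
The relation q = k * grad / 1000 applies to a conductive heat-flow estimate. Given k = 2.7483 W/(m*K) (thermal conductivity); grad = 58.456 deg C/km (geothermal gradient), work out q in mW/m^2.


q = k * grad / 1000
q = 2.7483 * 58.456 / 1000
q = 0.1606546 W/m^2
Convert: 0.1606546 W/m^2 * 1000.0 = 160.65 mW/m^2
q = 160.65 mW/m^2


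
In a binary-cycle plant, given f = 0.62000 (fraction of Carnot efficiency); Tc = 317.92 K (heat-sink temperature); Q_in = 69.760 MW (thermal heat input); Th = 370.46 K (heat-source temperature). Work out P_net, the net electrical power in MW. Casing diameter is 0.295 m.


Step 1: eta = (1 - Tc/Th)*f = (1 - 317.92/370.46)*0.62 = 0.08793068
Step 2: P_net = eta * Q_in = 0.08793068 * 69.76 = 6.1340 MW
P_net = 6.1340 MW


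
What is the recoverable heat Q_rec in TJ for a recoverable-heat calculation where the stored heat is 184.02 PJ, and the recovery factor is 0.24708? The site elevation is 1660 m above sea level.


Q_rec = Q_s * RF
Q_rec = 184.02 * 0.24708
Q_rec = 45.46766 PJ
Convert: 45.46766 PJ * 1000.0 = 45468 TJ
Q_rec = 45468 TJ


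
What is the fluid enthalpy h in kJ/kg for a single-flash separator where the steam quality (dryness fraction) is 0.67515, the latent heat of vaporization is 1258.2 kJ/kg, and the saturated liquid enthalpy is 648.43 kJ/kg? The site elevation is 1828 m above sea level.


h = hf + x * hfg
h = 648.43 + 0.67515 * 1258.2
h = 1497.9 kJ/kg


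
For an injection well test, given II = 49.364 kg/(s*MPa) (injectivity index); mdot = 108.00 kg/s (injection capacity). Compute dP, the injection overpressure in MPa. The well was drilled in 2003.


dP = mdot * 1000 / II
dP = 108.00 * 1000 / 49.364
dP = 2187.829 kPa
Convert: 2187.829 kPa * 0.001 = 2.1878 MPa
dP = 2.1878 MPa


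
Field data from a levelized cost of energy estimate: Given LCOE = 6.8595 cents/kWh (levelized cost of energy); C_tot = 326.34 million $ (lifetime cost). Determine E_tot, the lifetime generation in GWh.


E_tot = C_tot / LCOE * 100
E_tot = 326.34 / 6.8595 * 100
E_tot = 4757.5 GWh


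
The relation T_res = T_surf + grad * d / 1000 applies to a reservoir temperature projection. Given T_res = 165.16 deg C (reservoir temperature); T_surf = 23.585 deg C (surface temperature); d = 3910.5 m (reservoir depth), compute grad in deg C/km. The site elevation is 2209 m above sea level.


grad = (T_res - T_surf) / d * 1000
grad = (165.16 - 23.585) / 3910.5 * 1000
grad = 36.204 deg C/km


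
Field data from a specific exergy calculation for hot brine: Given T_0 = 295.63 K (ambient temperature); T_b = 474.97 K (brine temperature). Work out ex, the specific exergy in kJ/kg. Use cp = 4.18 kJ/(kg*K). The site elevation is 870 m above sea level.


ex = cp * ((T_b - T_0) - T_0 * ln(T_b/T_0))
ex = 4.18 * ((474.97 - 295.63) - 295.63 * ln(474.97/295.63))
ex = 163.73 kJ/kg


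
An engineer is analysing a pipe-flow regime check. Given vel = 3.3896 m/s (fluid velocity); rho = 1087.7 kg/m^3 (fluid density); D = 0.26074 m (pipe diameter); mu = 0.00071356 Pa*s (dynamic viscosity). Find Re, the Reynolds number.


Re = rho * vel * D / mu
Re = 1087.7 * 3.3896 * 0.26074 / 0.00071356
Re = 1.3472e+06


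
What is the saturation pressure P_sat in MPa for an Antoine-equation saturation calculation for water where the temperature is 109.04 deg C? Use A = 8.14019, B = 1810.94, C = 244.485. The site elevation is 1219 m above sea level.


P_sat = 10^(A - B/(C + T)) / 760 * 0.101325
P_sat = 10^(8.14019 - 1810.94/(244.485 + 109.04)) / 760 * 0.101325
P_sat = 0.13886 MPa


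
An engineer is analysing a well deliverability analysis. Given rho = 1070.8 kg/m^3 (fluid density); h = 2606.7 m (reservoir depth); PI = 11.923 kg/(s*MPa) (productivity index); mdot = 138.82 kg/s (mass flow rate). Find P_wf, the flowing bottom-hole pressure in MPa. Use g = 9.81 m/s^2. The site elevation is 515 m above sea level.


Step 1: P_i = rho*g*h/1e6 = 1070.8*9.81*2606.7/1e6 = 27.38221 MPa
Step 2: P_wf = P_i - mdot/PI = 27.38221 - 138.82/11.923 = 15.739 MPa
P_wf = 15.739 MPa


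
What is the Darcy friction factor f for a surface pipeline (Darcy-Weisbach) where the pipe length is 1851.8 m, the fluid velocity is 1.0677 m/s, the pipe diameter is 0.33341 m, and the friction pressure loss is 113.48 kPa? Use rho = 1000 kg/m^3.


f = dP*1000 / ((L/D)*(rho*vel^2/2))
f = 113.48*1000 / ((1851.8/0.33341)*(1000*1.0677^2/2))
f = 0.035846


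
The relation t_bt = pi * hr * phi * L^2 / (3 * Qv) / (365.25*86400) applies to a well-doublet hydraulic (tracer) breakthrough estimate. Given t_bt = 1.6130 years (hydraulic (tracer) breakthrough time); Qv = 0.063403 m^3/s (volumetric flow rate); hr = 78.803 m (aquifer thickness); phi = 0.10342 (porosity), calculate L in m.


L = sqrt(t_bt*365.25*86400*3*Qv / (pi*hr*phi))
L = sqrt(1.6130*365.25*86400*3*0.063403 / (pi*78.803*0.10342))
L = 614.94 m


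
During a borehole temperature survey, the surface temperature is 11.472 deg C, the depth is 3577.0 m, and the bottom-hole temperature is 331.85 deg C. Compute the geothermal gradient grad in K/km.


grad = (T_d - T_surf) / d * 1000
grad = (331.85 - 11.472) / 3577.0 * 1000
grad = 89.56612 deg C/km
Convert: 89.56612 deg C/km * 1.0 = 89.566 K/km
grad = 89.566 K/km


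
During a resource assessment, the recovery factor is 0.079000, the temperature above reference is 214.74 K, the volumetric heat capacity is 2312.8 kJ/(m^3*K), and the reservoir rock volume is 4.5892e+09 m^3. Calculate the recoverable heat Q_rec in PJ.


Step 1: Q_s = Vr*rhoc*dT/1e12 = 4.5892e+09*2312.8*214.74/1e12 = 2279.229 PJ
Step 2: Q_rec = Q_s * RF = 2279.229 * 0.079 = 180.06 PJ
Q_rec = 180.06 PJ


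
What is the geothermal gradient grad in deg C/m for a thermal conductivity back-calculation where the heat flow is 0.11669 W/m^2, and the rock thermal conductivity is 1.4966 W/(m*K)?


grad = q / k * 1000
grad = 0.11669 / 1.4966 * 1000
grad = 77.97007 deg C/km
Convert: 77.97007 deg C/km * 0.001 = 0.077970 deg C/m
grad = 0.077970 deg C/m


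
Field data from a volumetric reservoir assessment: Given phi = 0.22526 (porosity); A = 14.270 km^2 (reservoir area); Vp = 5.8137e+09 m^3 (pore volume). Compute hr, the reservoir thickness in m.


hr = Vp / (A * 1e6 * phi)
hr = 5.8137e+09 / (14.270 * 1e6 * 0.22526)
hr = 1808.6 m


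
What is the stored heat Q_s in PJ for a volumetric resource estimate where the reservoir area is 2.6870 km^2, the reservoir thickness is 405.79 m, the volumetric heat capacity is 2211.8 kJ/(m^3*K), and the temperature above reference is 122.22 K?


Step 1: Vr = A*1e6*hr = 2.687*1e6*405.79 = 1.090358e+09 m^3
Step 2: Q_s = Vr*rhoc*dT/1e12 = 1.090358e+09*2211.8*122.22/1e12 = 294.75 PJ
Q_s = 294.75 PJ


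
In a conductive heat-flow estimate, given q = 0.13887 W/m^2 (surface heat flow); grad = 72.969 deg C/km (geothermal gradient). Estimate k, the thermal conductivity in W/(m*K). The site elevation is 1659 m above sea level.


k = q * 1000 / grad
k = 0.13887 * 1000 / 72.969
k = 1.9031 W/(m*K)


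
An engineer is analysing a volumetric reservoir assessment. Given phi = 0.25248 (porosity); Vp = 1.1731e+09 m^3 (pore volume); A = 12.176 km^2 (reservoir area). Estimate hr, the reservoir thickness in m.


hr = Vp / (A * 1e6 * phi)
hr = 1.1731e+09 / (12.176 * 1e6 * 0.25248)
hr = 381.60 m


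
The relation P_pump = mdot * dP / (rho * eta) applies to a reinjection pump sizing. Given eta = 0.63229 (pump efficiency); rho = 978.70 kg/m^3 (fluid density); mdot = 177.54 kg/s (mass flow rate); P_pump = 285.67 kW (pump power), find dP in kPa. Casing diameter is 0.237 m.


dP = P_pump * rho * eta / mdot
dP = 285.67 * 978.70 * 0.63229 / 177.54
dP = 995.71 kPa


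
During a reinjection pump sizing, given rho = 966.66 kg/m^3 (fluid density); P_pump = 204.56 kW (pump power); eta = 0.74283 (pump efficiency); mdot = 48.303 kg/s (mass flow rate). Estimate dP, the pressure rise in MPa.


dP = P_pump * rho * eta / mdot
dP = 204.56 * 966.66 * 0.74283 / 48.303
dP = 3040.954 kPa
Convert: 3040.954 kPa * 0.001 = 3.0410 MPa
dP = 3.0410 MPa


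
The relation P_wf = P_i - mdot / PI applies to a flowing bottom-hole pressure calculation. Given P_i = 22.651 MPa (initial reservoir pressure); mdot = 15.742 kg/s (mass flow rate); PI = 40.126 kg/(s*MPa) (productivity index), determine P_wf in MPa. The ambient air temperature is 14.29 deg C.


P_wf = P_i - mdot / PI
P_wf = 22.651 - 15.742 / 40.126
P_wf = 22.259 MPa


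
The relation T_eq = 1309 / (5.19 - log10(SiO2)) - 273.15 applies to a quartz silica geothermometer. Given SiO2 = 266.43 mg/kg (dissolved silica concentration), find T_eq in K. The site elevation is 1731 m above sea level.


T_eq = 1309 / (5.19 - log10(SiO2)) - 273.15
T_eq = 1309 / (5.19 - log10(266.43)) - 273.15
T_eq = 200.3676 deg C
Convert to K: 200.3676 + 273.15 = 473.52 K
T_eq = 473.52 K


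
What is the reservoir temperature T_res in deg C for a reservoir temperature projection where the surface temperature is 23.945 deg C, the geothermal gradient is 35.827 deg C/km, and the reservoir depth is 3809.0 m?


T_res = T_surf + grad * d / 1000
T_res = 23.945 + 35.827 * 3809.0 / 1000
T_res = 160.41 deg C


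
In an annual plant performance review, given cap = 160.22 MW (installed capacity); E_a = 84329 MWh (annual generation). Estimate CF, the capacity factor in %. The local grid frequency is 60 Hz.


CF = E_a / (cap * 8760) * 100
CF = 84329 / (160.22 * 8760) * 100
CF = 6.0084 %


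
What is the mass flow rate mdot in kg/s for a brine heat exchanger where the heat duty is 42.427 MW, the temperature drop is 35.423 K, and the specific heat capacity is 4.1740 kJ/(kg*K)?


mdot = Q * 1000 / (cp * dT)
mdot = 42.427 * 1000 / (4.1740 * 35.423)
mdot = 286.95 kg/s


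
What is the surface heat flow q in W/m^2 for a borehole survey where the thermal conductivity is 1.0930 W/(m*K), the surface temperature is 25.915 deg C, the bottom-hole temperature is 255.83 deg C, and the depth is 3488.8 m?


Step 1: grad = (T_d - T_surf)/d * 1000 = (255.83 - 25.915)/3488.8 * 1000 = 65.90088 deg C/km
Step 2: q = k * grad / 1000 = 1.093 * 65.90088 / 1000 = 0.072030 W/m^2
q = 0.072030 W/m^2


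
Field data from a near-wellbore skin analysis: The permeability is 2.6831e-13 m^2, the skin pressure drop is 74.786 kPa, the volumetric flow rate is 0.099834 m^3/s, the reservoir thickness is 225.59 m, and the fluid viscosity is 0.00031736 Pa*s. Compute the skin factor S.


S = dP_s * 1000 * 2*pi*k*hr / (q*mu)
S = 74.786 * 1000 * 2*pi*2.6831e-13*225.59 / (0.099834*0.00031736)
S = 0.89769


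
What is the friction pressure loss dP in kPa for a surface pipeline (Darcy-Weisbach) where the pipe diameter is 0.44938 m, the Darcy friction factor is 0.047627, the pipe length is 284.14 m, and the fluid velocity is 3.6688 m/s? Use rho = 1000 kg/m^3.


dP = f * (L/D) * (rho*vel^2/2) / 1000
dP = 0.047627 * (284.14/0.44938) * (1000*3.6688^2/2) / 1000
dP = 202.67 kPa


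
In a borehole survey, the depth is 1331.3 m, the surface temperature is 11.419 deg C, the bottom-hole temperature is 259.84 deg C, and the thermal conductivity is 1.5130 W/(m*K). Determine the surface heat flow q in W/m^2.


Step 1: grad = (T_d - T_surf)/d * 1000 = (259.84 - 11.419)/1331.3 * 1000 = 186.6003 deg C/km
Step 2: q = k * grad / 1000 = 1.513 * 186.6003 / 1000 = 0.28233 W/m^2
q = 0.28233 W/m^2


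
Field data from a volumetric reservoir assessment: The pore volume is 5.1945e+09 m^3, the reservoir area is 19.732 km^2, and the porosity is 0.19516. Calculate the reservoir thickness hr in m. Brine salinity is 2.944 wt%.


hr = Vp / (A * 1e6 * phi)
hr = 5.1945e+09 / (19.732 * 1e6 * 0.19516)
hr = 1348.9 m


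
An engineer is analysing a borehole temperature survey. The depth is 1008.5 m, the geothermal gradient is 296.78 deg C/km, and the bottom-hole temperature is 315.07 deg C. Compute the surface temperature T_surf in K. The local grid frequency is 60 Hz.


T_surf = T_d - grad * d / 1000
T_surf = 315.07 - 296.78 * 1008.5 / 1000
T_surf = 15.76737 deg C
Convert to K: 15.76737 + 273.15 = 288.92 K
T_surf = 288.92 K


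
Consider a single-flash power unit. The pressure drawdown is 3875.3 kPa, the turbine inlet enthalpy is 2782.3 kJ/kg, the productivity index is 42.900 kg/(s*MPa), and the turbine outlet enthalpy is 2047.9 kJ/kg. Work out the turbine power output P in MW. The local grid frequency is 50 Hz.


Step 1: mdot = PI * dP / 1000 = 42.9 * 3875.3 / 1000 = 166.2504 kg/s
Step 2: P = mdot*(h_in - h_out)/1000 = 166.2504*(2782.3 - 2047.9)/1000 = 122.09 MW
P = 122.09 MW


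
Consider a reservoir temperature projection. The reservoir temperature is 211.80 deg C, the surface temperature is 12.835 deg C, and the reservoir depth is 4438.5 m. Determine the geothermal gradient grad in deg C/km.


grad = (T_res - T_surf) / d * 1000
grad = (211.80 - 12.835) / 4438.5 * 1000
grad = 44.827 deg C/km


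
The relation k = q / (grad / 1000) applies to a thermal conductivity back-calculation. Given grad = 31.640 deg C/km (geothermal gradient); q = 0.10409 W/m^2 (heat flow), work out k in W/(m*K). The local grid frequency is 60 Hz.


k = q / (grad / 1000)
k = 0.10409 / (31.640 / 1000)
k = 3.2898 W/(m*K)


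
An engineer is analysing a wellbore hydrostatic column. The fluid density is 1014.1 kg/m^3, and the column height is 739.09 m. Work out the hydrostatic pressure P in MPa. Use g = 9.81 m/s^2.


P = rho * g * h / 1e6
P = 1014.1 * 9.81 * 739.09 / 1e6
P = 7.3527 MPa
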